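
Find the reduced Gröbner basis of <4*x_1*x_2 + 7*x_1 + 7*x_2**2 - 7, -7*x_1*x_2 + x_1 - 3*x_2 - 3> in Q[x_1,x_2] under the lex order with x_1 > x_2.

f_1 = 4*x_1*x_2 + 7*x_1 + 7*x_2**2 - 7, LT = x_1*x_2.
f_2 = -7*x_1*x_2 + x_1 - 3*x_2 - 3, LT = x_1*x_2.

S(f_1,f_2): lcm = x_1*x_2. S = 53/28*x_1 + 7/4*x_2**2 - 3/7*x_2 - 61/28.
  reduce S modulo (f_1, f_2):
  remainder 53/28*x_1 + 7/4*x_2**2 - 3/7*x_2 - 61/28 ≠ 0; add g_3 = 53/28*x_1 + 7/4*x_2**2 - 3/7*x_2 - 61/28 to the basis.

S(f_1,g_3): lcm = x_1*x_2. S = 7/4*x_1 - 49/53*x_2**3 + 419/212*x_2**2 + 61/53*x_2 - 7/4.
  reduce S modulo (f_1, f_2, g_3):
  remainder -49/53*x_2**3 + 19/53*x_2**2 + 82/53*x_2 + 14/53 ≠ 0; add g_4 = -49/53*x_2**3 + 19/53*x_2**2 + 82/53*x_2 + 14/53 to the basis.

The other S-polynomials (S(f_2,g_3), S(f_1,g_4), S(f_2,g_4), S(g_3,g_4)) all reduce to 0 modulo the current basis, so we have a Gröbner basis.
Inter-reduce: drop elements whose leading term is divisible by another's, tail-reduce, and make monic.

G = {x_1 + 49/53*x_2**2 - 12/53*x_2 - 61/53, x_2**3 - 19/49*x_2**2 - 82/49*x_2 - 2/7}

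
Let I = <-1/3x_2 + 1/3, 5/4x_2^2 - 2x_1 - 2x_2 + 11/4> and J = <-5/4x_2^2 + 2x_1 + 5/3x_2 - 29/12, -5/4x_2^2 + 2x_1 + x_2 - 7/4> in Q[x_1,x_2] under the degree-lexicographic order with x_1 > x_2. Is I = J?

For a fixed monomial order, each ideal has a unique reduced Gröbner basis; comparing bases decides equality.
Buchberger on the first generating set:
f_1 = -1/3x_2 + 1/3, LT = x_2.
f_2 = 5/4x_2^2 - 2x_1 - 2x_2 + 11/4, LT = x_2^2.

S(f_1,f_2): lcm = x_2^2. S = 8/5x_1 + 3/5x_2 - 11/5.
  reduce S modulo (f_1, f_2):
  remainder 8/5x_1 - 8/5 ≠ 0; add g_3 = 8/5x_1 - 8/5 to the basis.

The other S-polynomials (S(f_1,g_3), S(f_2,g_3)) all reduce to 0 modulo the current basis, so we have a Gröbner basis.
Inter-reduce: drop elements whose leading term is divisible by another's, tail-reduce, and make monic.
Reduced Gröbner basis: {x_1 - 1, x_2 - 1}.

Buchberger on the second generating set:
h_1 = -5/4x_2^2 + 2x_1 + 5/3x_2 - 29/12, LT = x_2^2.
h_2 = -5/4x_2^2 + 2x_1 + x_2 - 7/4, LT = x_2^2.

S(h_1,h_2): lcm = x_2^2. S = -8/15x_2 + 8/15.
  reduce S modulo (h_1, h_2):
  remainder -8/15x_2 + 8/15 ≠ 0; add k_3 = -8/15x_2 + 8/15 to the basis.

S(h_1,k_3): lcm = x_2^2. S = -8/5x_1 - 1/3x_2 + 29/15.
  reduce S modulo (h_1, h_2, k_3):
  remainder -8/5x_1 + 8/5 ≠ 0; add k_4 = -8/5x_1 + 8/5 to the basis.

The other S-polynomials (S(h_2,k_3), S(h_1,k_4), S(h_2,k_4), S(k_3,k_4)) all reduce to 0 modulo the current basis, so we have a Gröbner basis.
Inter-reduce: drop elements whose leading term is divisible by another's, tail-reduce, and make monic.
Reduced Gröbner basis: {x_1 - 1, x_2 - 1}.

These coincide, so the ideals are equal.

Yes, the ideals are equal.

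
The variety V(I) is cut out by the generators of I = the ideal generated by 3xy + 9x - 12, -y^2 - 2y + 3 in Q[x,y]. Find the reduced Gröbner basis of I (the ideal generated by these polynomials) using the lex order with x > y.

f_1 = 3xy + 9x - 12, LT = xy.
f_2 = -y^2 - 2y + 3, LT = y^2.

S(f_1,f_2): lcm = xy^2. S = xy + 3x - 4y.
  reduce S modulo (f_1, f_2):
  remainder -4y + 4 ≠ 0; add g_3 = -4y + 4 to the basis.

S(f_1,g_3): lcm = xy. S = 4x - 4.
  reduce S modulo (f_1, f_2, g_3):
  remainder 4x - 4 ≠ 0; add g_4 = 4x - 4 to the basis.

The other S-polynomials (S(f_2,g_3), S(f_1,g_4), S(f_2,g_4), S(g_3,g_4)) all reduce to 0 modulo the current basis, so we have a Gröbner basis.
Inter-reduce: drop elements whose leading term is divisible by another's, tail-reduce, and make monic.

G = {x - 1, y - 1}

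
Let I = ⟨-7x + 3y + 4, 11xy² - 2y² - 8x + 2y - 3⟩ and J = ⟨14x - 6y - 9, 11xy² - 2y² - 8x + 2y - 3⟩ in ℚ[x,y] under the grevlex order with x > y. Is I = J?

No, the ideals differ.

Since reduced Gröbner bases are canonical representatives of ideals under a given ordering, it suffices to compute and compare them.
Buchberger on the first generating set:
f_1 = -7x + 3y + 4, LT = x.
f_2 = 11xy² - 2y² - 8x + 2y - 3, LT = xy².

S(f_1,f_2): lcm = xy². S = -3/7y³ - 30/77y² + 8/11x - 2/11y + 3/11.
  reduce S modulo (f_1, f_2):
  remainder -3/7y³ - 30/77y² + 10/77y + 53/77 ≠ 0; add g_3 = -3/7y³ - 30/77y² + 10/77y + 53/77 to the basis.

The other S-polynomials (S(f_1,g_3), S(f_2,g_3)) all reduce to 0 modulo the current basis, so we have a Gröbner basis.
Inter-reduce: drop elements whose leading term is divisible by another's, tail-reduce, and make monic.
Reduced Gröbner basis: {y³ + 10/11y² - 10/33y - 53/33, x - 3/7y - 4/7}.

Buchberger on the second generating set:
h_1 = 14x - 6y - 9, LT = x.
h_2 = 11xy² - 2y² - 8x + 2y - 3, LT = xy².

S(h_1,h_2): lcm = xy². S = -3/7y³ - 71/154y² + 8/11x - 2/11y + 3/11.
  reduce S modulo (h_1, h_2):
  remainder -3/7y³ - 71/154y² + 10/77y + 57/77 ≠ 0; add k_3 = -3/7y³ - 71/154y² + 10/77y + 57/77 to the basis.

The other S-polynomials (S(h_1,k_3), S(h_2,k_3)) all reduce to 0 modulo the current basis, so we have a Gröbner basis.
Inter-reduce: drop elements whose leading term is divisible by another's, tail-reduce, and make monic.
Reduced Gröbner basis: {y³ + 71/66y² - 10/33y - 19/11, x - 3/7y - 9/14}.

Since the reduced bases disagree, the two ideals are not the same.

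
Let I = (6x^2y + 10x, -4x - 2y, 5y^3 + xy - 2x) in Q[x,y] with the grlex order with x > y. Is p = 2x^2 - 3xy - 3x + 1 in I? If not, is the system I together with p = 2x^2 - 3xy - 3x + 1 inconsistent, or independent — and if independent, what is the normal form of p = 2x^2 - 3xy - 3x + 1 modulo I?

Adjoining 2x^2 - 3xy - 3x + 1 makes the ideal the whole ring: the system is inconsistent.

First compute the reduced Gröbner basis of I by Buchberger's algorithm.
f_1 = 6x^2y + 10x, LT = x^2y.
f_2 = -4x - 2y, LT = x.
f_3 = 5y^3 + xy - 2x, LT = y^3.

S(f_1,f_2): lcm = x^2y. S = -1/2xy^2 + 5/3x.
  leading term xy^2: subtract (1/8y^2)·f_2 from -1/2xy^2 + 5/3x → 1/4y^3 + 5/3x
  leading term y^3: subtract (1/20)·f_3 from 1/4y^3 + 5/3x → -1/20xy + 53/30x
  leading term xy: subtract (1/80y)·f_2 from -1/20xy + 53/30x → 1/40y^2 + 53/30x
  leading term y^2: no divisor's leading term divides it; move 1/40y^2 to the remainder.
  leading term x: subtract (-53/120)·f_2 from 53/30x → -53/60y
  leading term y: no divisor's leading term divides it; move -53/60y to the remainder.
  remainder 1/40y^2 - 53/60y ≠ 0; add h_4 = 1/40y^2 - 53/60y to the basis.

S(f_3,h_4): lcm = y^3. S = 1/5xy + 106/3y^2 - 2/5x.
  leading term xy: subtract (-1/20y)·f_2 from 1/5xy + 106/3y^2 - 2/5x → 1057/30y^2 - 2/5x
  leading term y^2: subtract (4228/3)·h_4 from 1057/30y^2 - 2/5x → -2/5x + 56021/45y
  leading term x: subtract (1/10)·f_2 from -2/5x + 56021/45y → 11206/9y
  leading term y: no divisor's leading term divides it; move 11206/9y to the remainder.
  remainder 11206/9y ≠ 0; add h_5 = 11206/9y to the basis.

The other S-polynomials (S(f_1,f_3), S(f_2,f_3), S(f_1,h_4), S(f_2,h_4), S(f_1,h_5), S(f_2,h_5), S(f_3,h_5), S(h_4,h_5)) all reduce to 0 modulo the current basis, so we have a Gröbner basis.
Inter-reduce: drop elements whose leading term is divisible by another's, tail-reduce, and make monic.
Reduced Gröbner basis: {x, y}.
Label its elements g_1 = x, g_2 = y.

Reduce p = 2x^2 - 3xy - 3x + 1 modulo G:
  leading term x^2: subtract (2x)·g_1 from 2x^2 - 3xy - 3x + 1 → -3xy - 3x + 1
  leading term xy: subtract (-3y)·g_1 from -3xy - 3x + 1 → -3x + 1
  leading term x: subtract (-3)·g_1 from -3x + 1 → 1
  leading term 1: no divisor's leading term divides it; move 1 to the remainder.
  normal form = 1.
The normal form is nonzero, so p ∉ I. Since p minus its normal form lies in I, I + (p) = I + (r) where r = 1; decide whether this ideal is the whole ring.
Here r = 1 is a nonzero constant, hence a unit: 1 ∈ I + (p), the Gröbner basis of I + (p) is {1}, and the enlarged system has no common solution — adjoining p is inconsistent.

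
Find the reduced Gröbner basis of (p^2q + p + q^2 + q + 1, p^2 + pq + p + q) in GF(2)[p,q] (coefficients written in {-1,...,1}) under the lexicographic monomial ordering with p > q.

f_1 = p^2q + p + q^2 + q + 1, LT = p^2q.
f_2 = p^2 + pq + p + q, LT = p^2.

S(f_1,f_2): lcm = p^2q. S = pq^2 + pq + p + q + 1.
  leading term pq^2: no divisor's leading term divides it; move pq^2 to the remainder.
  leading term pq: no divisor's leading term divides it; move pq to the remainder.
  leading term p: no divisor's leading term divides it; move p to the remainder.
  leading term q: no divisor's leading term divides it; move q to the remainder.
  leading term 1: no divisor's leading term divides it; move 1 to the remainder.
  remainder pq^2 + pq + p + q + 1 ≠ 0; add g_3 = pq^2 + pq + p + q + 1 to the basis.

S(f_1,g_3): lcm = p^2q^2. S = p^2q + p^2 + p + q^3 + q^2 + q.
  leading term p^2q: subtract (1)·f_1 from p^2q + p^2 + p + q^3 + q^2 + q → p^2 + q^3 + 1
  leading term p^2: subtract (1)·f_2 from p^2 + q^3 + 1 → pq + p + q^3 + q + 1
  leading term pq: no divisor's leading term divides it; move pq to the remainder.
  leading term p: no divisor's leading term divides it; move p to the remainder.
  leading term q^3: no divisor's leading term divides it; move q^3 to the remainder.
  leading term q: no divisor's leading term divides it; move q to the remainder.
  leading term 1: no divisor's leading term divides it; move 1 to the remainder.
  remainder pq + p + q^3 + q + 1 ≠ 0; add g_4 = pq + p + q^3 + q + 1 to the basis.

S(g_3,g_4): lcm = pq^2. S = p + q^4 + q^2 + 1.
  leading term p: no divisor's leading term divides it; move p to the remainder.
  leading term q^4: no divisor's leading term divides it; move q^4 to the remainder.
  leading term q^2: no divisor's leading term divides it; move q^2 to the remainder.
  leading term 1: no divisor's leading term divides it; move 1 to the remainder.
  remainder p + q^4 + q^2 + 1 ≠ 0; add g_5 = p + q^4 + q^2 + 1 to the basis.

S(g_3,g_5): lcm = pq^2. S = pq + p + q^6 + q^4 + q^2 + q + 1.
  leading term pq: subtract (1)·g_4 from pq + p + q^6 + q^4 + q^2 + q + 1 → q^6 + q^4 + q^3 + q^2
  leading term q^6: no divisor's leading term divides it; move q^6 to the remainder.
  leading term q^4: no divisor's leading term divides it; move q^4 to the remainder.
  leading term q^3: no divisor's leading term divides it; move q^3 to the remainder.
  leading term q^2: no divisor's leading term divides it; move q^2 to the remainder.
  remainder q^6 + q^4 + q^3 + q^2 ≠ 0; add g_6 = q^6 + q^4 + q^3 + q^2 to the basis.

S(g_4,g_5): lcm = pq. S = p + q^5 + 1.
  leading term p: subtract (1)·g_5 from p + q^5 + 1 → q^5 + q^4 + q^2
  leading term q^5: no divisor's leading term divides it; move q^5 to the remainder.
  leading term q^4: no divisor's leading term divides it; move q^4 to the remainder.
  leading term q^2: no divisor's leading term divides it; move q^2 to the remainder.
  remainder q^5 + q^4 + q^2 ≠ 0; add g_7 = q^5 + q^4 + q^2 to the basis.

The other S-polynomials (S(f_2,g_3), S(f_1,g_4), S(f_2,g_4), S(f_1,g_5), S(f_2,g_5), S(f_1,g_6), S(f_2,g_6), S(g_3,g_6), S(g_4,g_6), S(g_5,g_6), S(f_1,g_7), S(f_2,g_7), S(g_3,g_7), S(g_4,g_7), S(g_5,g_7), S(g_6,g_7)) all reduce to 0 modulo the current basis, so we have a Gröbner basis.
Inter-reduce: drop elements whose leading term is divisible by another's, tail-reduce, and make monic.

G = {p + q^4 + q^2 + 1, q^5 + q^4 + q^2}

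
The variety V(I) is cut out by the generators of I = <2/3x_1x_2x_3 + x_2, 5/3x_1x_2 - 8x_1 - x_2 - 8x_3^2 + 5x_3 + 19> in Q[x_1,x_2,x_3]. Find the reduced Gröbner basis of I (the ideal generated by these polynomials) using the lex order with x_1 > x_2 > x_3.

G = {x_1x_2 - 24/5x_1 - 3/5x_2 - 24/5x_3^2 + 3x_3 + 57/5, x_1x_3 + 1/8x_2x_3 + 5/16x_2 + x_3^3 - 5/8x_3^2 - 19/8x_3, x_2^2x_3 + 5/2x_2^2 + 8x_2x_3^3 - 5x_2x_3^2 - 19x_2x_3 - 12x_2}

f_1 = 2/3x_1x_2x_3 + x_2, LT = x_1x_2x_3.
f_2 = 5/3x_1x_2 - 8x_1 - x_2 - 8x_3^2 + 5x_3 + 19, LT = x_1x_2.

S(f_1,f_2): lcm = x_1x_2x_3. S = 24/5x_1x_3 + 3/5x_2x_3 + 3/2x_2 + 24/5x_3^3 - 3x_3^2 - 57/5x_3.
  reduce S modulo (f_1, f_2):
  remainder 24/5x_1x_3 + 3/5x_2x_3 + 3/2x_2 + 24/5x_3^3 - 3x_3^2 - 57/5x_3 ≠ 0; add g_3 = 24/5x_1x_3 + 3/5x_2x_3 + 3/2x_2 + 24/5x_3^3 - 3x_3^2 - 57/5x_3 to the basis.

S(f_1,g_3): lcm = x_1x_2x_3. S = -1/8x_2^2x_3 - 5/16x_2^2 - x_2x_3^3 + 5/8x_2x_3^2 + 19/8x_2x_3 + 3/2x_2.
  reduce S modulo (f_1, f_2, g_3):
  remainder -1/8x_2^2x_3 - 5/16x_2^2 - x_2x_3^3 + 5/8x_2x_3^2 + 19/8x_2x_3 + 3/2x_2 ≠ 0; add g_4 = -1/8x_2^2x_3 - 5/16x_2^2 - x_2x_3^3 + 5/8x_2x_3^2 + 19/8x_2x_3 + 3/2x_2 to the basis.

The other S-polynomials (S(f_2,g_3), S(f_1,g_4), S(f_2,g_4), S(g_3,g_4)) all reduce to 0 modulo the current basis, so we have a Gröbner basis.
Inter-reduce: drop elements whose leading term is divisible by another's, tail-reduce, and make monic.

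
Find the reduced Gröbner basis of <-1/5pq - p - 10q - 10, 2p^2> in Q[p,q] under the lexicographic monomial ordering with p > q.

f_1 = -1/5pq - p - 10q - 10, LT = pq.
f_2 = 2p^2, LT = p^2.

S(f_1,f_2): lcm = p^2q. S = 5p^2 + 50pq + 50p.
  leading term p^2: subtract (5/2)·f_2 from 5p^2 + 50pq + 50p → 50pq + 50p
  leading term pq: subtract (-250)·f_1 from 50pq + 50p → -200p - 2500q - 2500
  leading term p: no divisor's leading term divides it; move -200p to the remainder.
  leading term q: no divisor's leading term divides it; move -2500q to the remainder.
  leading term 1: no divisor's leading term divides it; move -2500 to the remainder.
  remainder -200p - 2500q - 2500 ≠ 0; add g_3 = -200p - 2500q - 2500 to the basis.

S(f_1,g_3): lcm = pq. S = 5p - 25/2q^2 + 75/2q + 50.
  leading term p: subtract (-1/40)·g_3 from 5p - 25/2q^2 + 75/2q + 50 → -25/2q^2 - 25q - 25/2
  leading term q^2: no divisor's leading term divides it; move -25/2q^2 to the remainder.
  leading term q: no divisor's leading term divides it; move -25q to the remainder.
  leading term 1: no divisor's leading term divides it; move -25/2 to the remainder.
  remainder -25/2q^2 - 25q - 25/2 ≠ 0; add g_4 = -25/2q^2 - 25q - 25/2 to the basis.

The other S-polynomials (S(f_2,g_3), S(f_1,g_4), S(f_2,g_4), S(g_3,g_4)) all reduce to 0 modulo the current basis, so we have a Gröbner basis.
Inter-reduce: drop elements whose leading term is divisible by another's, tail-reduce, and make monic.

G = {p + 25/2q + 25/2, q^2 + 2q + 1}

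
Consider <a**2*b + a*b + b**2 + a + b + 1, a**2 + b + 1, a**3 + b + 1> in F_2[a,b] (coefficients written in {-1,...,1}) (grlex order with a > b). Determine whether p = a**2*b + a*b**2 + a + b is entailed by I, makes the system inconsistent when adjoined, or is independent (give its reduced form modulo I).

First compute the reduced Gröbner basis of I by Buchberger's algorithm.
f_1 = a**2*b + a*b + b**2 + a + b + 1, LT = a**2*b.
f_2 = a**2 + b + 1, LT = a**2.
f_3 = a**3 + b + 1, LT = a**3.

S(f_1,f_2): lcm = a**2*b. S = a*b + a + 1.
  reduce S modulo (f_1, f_2, f_3):
  remainder a*b + a + 1 ≠ 0; add h_4 = a*b + a + 1 to the basis.

S(f_1,f_3): lcm = a**3*b. S = a**2*b + a*b**2 + a**2 + a*b + b**2 + a + b.
  reduce S modulo (f_1, f_2, f_3, h_4):
  remainder a + 1 ≠ 0; add h_5 = a + 1 to the basis.

S(f_2,f_3): lcm = a**3. S = a*b + a + b + 1.
  reduce S modulo (f_1, f_2, f_3, h_4, h_5):
  remainder b ≠ 0; add h_6 = b to the basis.

The other S-polynomials (S(f_1,h_4), S(f_2,h_4), S(f_3,h_4), S(f_1,h_5), S(f_2,h_5), S(f_3,h_5), S(h_4,h_5), S(f_1,h_6), S(f_2,h_6), S(f_3,h_6), S(h_4,h_6), S(h_5,h_6)) all reduce to 0 modulo the current basis, so we have a Gröbner basis.
Inter-reduce: drop elements whose leading term is divisible by another's, tail-reduce, and make monic.
Reduced Gröbner basis: {a + 1, b}.
Label its elements g_1 = a + 1, g_2 = b.

Reduce p = a**2*b + a*b**2 + a + b modulo G:
  leading term a**2*b: subtract (a*b)·g_1 from a**2*b + a*b**2 + a + b → a*b**2 + a*b + a + b
  leading term a*b**2: subtract (b**2)·g_1 from a*b**2 + a*b + a + b → a*b + b**2 + a + b
  leading term a*b: subtract (b)·g_1 from a*b + b**2 + a + b → b**2 + a
  leading term b**2: subtract (b)·g_2 from b**2 + a → a
  leading term a: subtract (1)·g_1 from a → 1
  leading term 1: no divisor's leading term divides it; move 1 to the remainder.
  normal form = 1.
The normal form is nonzero, so p ∉ I. Since p minus its normal form lies in I, I + (p) = I + (r) where r = 1; decide whether this ideal is the whole ring.
Here r = 1 is a nonzero constant, hence a unit: 1 ∈ I + (p), the Gröbner basis of I + (p) is {1}, and the enlarged system has no common solution — adjoining p is inconsistent.

Ideal membership is decidable via reduction modulo a Gröbner basis.

Adjoining a**2*b + a*b**2 + a + b makes the ideal the whole ring: the system is inconsistent.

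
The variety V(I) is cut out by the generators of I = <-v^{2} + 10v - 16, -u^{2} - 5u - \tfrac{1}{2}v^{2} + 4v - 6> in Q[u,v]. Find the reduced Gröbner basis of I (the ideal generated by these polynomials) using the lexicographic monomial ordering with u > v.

G = {u^{2} + 5u + v - 2, v^{2} - 10v + 16}

f_1 = -v^{2} + 10v - 16, LT = v^{2}.
f_2 = -u^{2} - 5u - \tfrac{1}{2}v^{2} + 4v - 6, LT = u^{2}.

The S-polynomials (S(f_1,f_2)) all reduce to 0 modulo the current basis, so we have a Gröbner basis.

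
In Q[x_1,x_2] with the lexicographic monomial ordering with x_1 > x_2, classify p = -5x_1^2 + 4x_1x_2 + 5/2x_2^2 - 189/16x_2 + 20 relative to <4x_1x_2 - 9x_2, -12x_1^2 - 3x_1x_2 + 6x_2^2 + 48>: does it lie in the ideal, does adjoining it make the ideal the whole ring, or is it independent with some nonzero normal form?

First compute the reduced Gröbner basis of I by Buchberger's algorithm.
f_1 = 4x_1x_2 - 9x_2, LT = x_1x_2.
f_2 = -12x_1^2 - 3x_1x_2 + 6x_2^2 + 48, LT = x_1^2.

S(f_1,f_2): lcm = x_1^2x_2. S = -1/4x_1x_2^2 - 9/4x_1x_2 + 1/2x_2^3 + 4x_2.
  leading term x_1x_2^2: subtract (-1/16x_2)·f_1 from -1/4x_1x_2^2 - 9/4x_1x_2 + 1/2x_2^3 + 4x_2 → -9/4x_1x_2 + 1/2x_2^3 - 9/16x_2^2 + 4x_2
  leading term x_1x_2: subtract (-9/16)·f_1 from -9/4x_1x_2 + 1/2x_2^3 - 9/16x_2^2 + 4x_2 → 1/2x_2^3 - 9/16x_2^2 - 17/16x_2
  leading term x_2^3: no divisor's leading term divides it; move 1/2x_2^3 to the remainder.
  leading term x_2^2: no divisor's leading term divides it; move -9/16x_2^2 to the remainder.
  leading term x_2: no divisor's leading term divides it; move -17/16x_2 to the remainder.
  remainder 1/2x_2^3 - 9/16x_2^2 - 17/16x_2 ≠ 0; add h_3 = 1/2x_2^3 - 9/16x_2^2 - 17/16x_2 to the basis.

S(f_1,h_3): lcm = x_1x_2^3. S = 9/8x_1x_2^2 + 17/8x_1x_2 - 9/4x_2^3.
  leading term x_1x_2^2: subtract (9/32x_2)·f_1 from 9/8x_1x_2^2 + 17/8x_1x_2 - 9/4x_2^3 → 17/8x_1x_2 - 9/4x_2^3 + 81/32x_2^2
  leading term x_1x_2: subtract (17/32)·f_1 from 17/8x_1x_2 - 9/4x_2^3 + 81/32x_2^2 → -9/4x_2^3 + 81/32x_2^2 + 153/32x_2
  leading term x_2^3: subtract (-9/2)·h_3 from -9/4x_2^3 + 81/32x_2^2 + 153/32x_2 → 0
  remainder 0.

S(f_2,h_3): leading monomials are coprime, so the S-polynomial reduces to 0 (Buchberger's first criterion).
Every S-polynomial of the final basis reduces to 0, so we have a Gröbner basis.
Inter-reduce: drop elements whose leading term is divisible by another's, tail-reduce, and make monic.
Reduced Gröbner basis: {x_1^2 - 1/2x_2^2 + 9/16x_2 - 4, x_1x_2 - 9/4x_2, x_2^3 - 9/8x_2^2 - 17/8x_2}.
Label its elements g_1 = x_1^2 - 1/2x_2^2 + 9/16x_2 - 4, g_2 = x_1x_2 - 9/4x_2, g_3 = x_2^3 - 9/8x_2^2 - 17/8x_2.

Reduce p = -5x_1^2 + 4x_1x_2 + 5/2x_2^2 - 189/16x_2 + 20 modulo G:
  leading term x_1^2: subtract (-5)·g_1 from -5x_1^2 + 4x_1x_2 + 5/2x_2^2 - 189/16x_2 + 20 → 4x_1x_2 - 9x_2
  leading term x_1x_2: subtract (4)·g_2 from 4x_1x_2 - 9x_2 → 0
  normal form = 0.
Since the normal form is 0, p ∈ I.

The remainder on division by a Gröbner basis is unique — it is the normal form.

-5x_1^2 + 4x_1x_2 + 5/2x_2^2 - 189/16x_2 + 20 lies in I (it reduces to 0).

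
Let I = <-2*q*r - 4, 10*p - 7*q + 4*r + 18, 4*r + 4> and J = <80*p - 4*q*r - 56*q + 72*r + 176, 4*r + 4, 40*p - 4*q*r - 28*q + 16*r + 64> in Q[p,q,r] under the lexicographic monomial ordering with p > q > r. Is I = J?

Two ideals are equal iff their reduced Gröbner bases coincide (the reduced basis is unique for a fixed ordering).
Buchberger on the first generating set:
f_1 = -2*q*r - 4, LT = q*r.
f_2 = 10*p - 7*q + 4*r + 18, LT = p.
f_3 = 4*r + 4, LT = r.

S(f_1,f_3): lcm = q*r. S = -q + 2.
  reduce S modulo (f_1, f_2, f_3):
  remainder -q + 2 ≠ 0; add g_4 = -q + 2 to the basis.

The other S-polynomials (S(f_1,f_2), S(f_2,f_3), S(f_1,g_4), S(f_2,g_4), S(f_3,g_4)) all reduce to 0 modulo the current basis, so we have a Gröbner basis.
Inter-reduce: drop elements whose leading term is divisible by another's, tail-reduce, and make monic.
Reduced Gröbner basis: {p, q - 2, r + 1}.

Buchberger on the second generating set:
h_1 = 80*p - 4*q*r - 56*q + 72*r + 176, LT = p.
h_2 = 4*r + 4, LT = r.
h_3 = 40*p - 4*q*r - 28*q + 16*r + 64, LT = p.

S(h_1,h_3): lcm = p. S = 1/20*q*r + 1/2*r + 3/5.
  reduce S modulo (h_1, h_2, h_3):
  remainder -1/20*q + 1/10 ≠ 0; add k_4 = -1/20*q + 1/10 to the basis.

The other S-polynomials (S(h_1,h_2), S(h_2,h_3), S(h_1,k_4), S(h_2,k_4), S(h_3,k_4)) all reduce to 0 modulo the current basis, so we have a Gröbner basis.
Inter-reduce: drop elements whose leading term is divisible by another's, tail-reduce, and make monic.
Reduced Gröbner basis: {p, q - 2, r + 1}.

Same reduced basis, so the two generating sets span the same ideal.
The choice of monomial ordering does not affect the verdict — as long as both bases are computed under the same ordering, their equality decides ideal equality.

Yes, the ideals are equal.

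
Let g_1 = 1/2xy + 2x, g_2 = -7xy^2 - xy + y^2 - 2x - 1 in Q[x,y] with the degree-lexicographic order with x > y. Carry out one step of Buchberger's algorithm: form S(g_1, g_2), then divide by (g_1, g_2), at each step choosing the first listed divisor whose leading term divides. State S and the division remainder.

S(g_1, g_2) = 27/7xy + 1/7y^2 - 2/7x - 1/7; remainder on division = 1/7y^2 - 110/7x - 1/7.

lcm(LM(g_1), LM(g_2)) = xy^2.
S = (lcm/LT(g_1))·g_1 − (lcm/LT(g_2))·g_2 = 27/7xy + 1/7y^2 - 2/7x - 1/7.
Reduce S modulo (g_1, g_2) in that order:
  leading term xy: subtract (54/7)·g_1 from 27/7xy + 1/7y^2 - 2/7x - 1/7 → 1/7y^2 - 110/7x - 1/7
  leading term y^2: no divisor's leading term divides it; move 1/7y^2 to the remainder.
  leading term x: no divisor's leading term divides it; move -110/7x to the remainder.
  leading term 1: no divisor's leading term divides it; move -1/7 to the remainder.
The remainder 1/7y^2 - 110/7x - 1/7 is nonzero, so it would be added as the next basis element.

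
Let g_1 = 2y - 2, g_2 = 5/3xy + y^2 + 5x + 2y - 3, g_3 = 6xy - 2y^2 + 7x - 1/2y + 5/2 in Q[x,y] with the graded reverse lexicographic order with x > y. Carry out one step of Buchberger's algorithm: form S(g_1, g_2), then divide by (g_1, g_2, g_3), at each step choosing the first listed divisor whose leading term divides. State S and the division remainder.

S(g_1, g_2) = -3/5y^2 - 4x - 6/5y + 9/5; remainder on division = -4x.

lcm(LM(g_1), LM(g_2)) = xy.
S = (lcm/LT(g_1))·g_1 − (lcm/LT(g_2))·g_2 = -3/5y^2 - 4x - 6/5y + 9/5.
Reduce S modulo (g_1, g_2, g_3) in that order:
  leading term y^2: subtract (-3/10y)·g_1 from -3/5y^2 - 4x - 6/5y + 9/5 → -4x - 9/5y + 9/5
  leading term x: no divisor's leading term divides it; move -4x to the remainder.
  leading term y: subtract (-9/10)·g_1 from -9/5y + 9/5 → 0
The remainder -4x is nonzero, so it would be added as the next basis element.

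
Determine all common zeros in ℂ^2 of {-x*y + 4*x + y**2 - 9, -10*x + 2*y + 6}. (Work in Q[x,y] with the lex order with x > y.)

Compute a lex Gröbner basis by Buchberger's algorithm.
f_1 = -x*y + 4*x + y**2 - 9, LT = x*y.
f_2 = -10*x + 2*y + 6, LT = x.

S(f_1,f_2): lcm = x*y. S = -4*x - 4/5*y**2 + 3/5*y + 9.
  leading term x: subtract (2/5)·f_2 from -4*x - 4/5*y**2 + 3/5*y + 9 → -4/5*y**2 - 1/5*y + 33/5
  leading term y**2: no divisor's leading term divides it; move -4/5*y**2 to the remainder.
  leading term y: no divisor's leading term divides it; move -1/5*y to the remainder.
  leading term 1: no divisor's leading term divides it; move 33/5 to the remainder.
  remainder -4/5*y**2 - 1/5*y + 33/5 ≠ 0; add h_3 = -4/5*y**2 - 1/5*y + 33/5 to the basis.

The other S-polynomials (S(f_1,h_3), S(f_2,h_3)) all reduce to 0 modulo the current basis, so we have a Gröbner basis.
Inter-reduce: drop elements whose leading term is divisible by another's, tail-reduce, and make monic.
Reduced Gröbner basis: {x - 1/5*y - 3/5, y**2 + 1/4*y - 33/4}.

Elimination: the polynomial y**2 + 1/4*y - 33/4 lies in the elimination ideal for y, so y ∈ {-3, 11/4}. For each such y, the remaining basis elements (now univariate) give the rest of the solution.
  y = -3: the earlier basis element becomes x = 0, giving x = 0 — point (0, -3).
  y = 11/4: the earlier basis element becomes x - 23/20 = 0, giving x = 23/20 — point (23/20, 11/4).
Each listed point satisfies every original equation (direct substitution).

{(0, -3), (23/20, 11/4)}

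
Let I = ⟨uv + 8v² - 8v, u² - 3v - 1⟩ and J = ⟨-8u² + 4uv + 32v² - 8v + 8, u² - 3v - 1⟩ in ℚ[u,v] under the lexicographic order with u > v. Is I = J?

Since reduced Gröbner bases are canonical representatives of ideals under a given ordering, it suffices to compute and compare them.
Buchberger on the first generating set:
f_1 = uv + 8v² - 8v, LT = uv.
f_2 = u² - 3v - 1, LT = u².

S(f_1,f_2): lcm = u²v. S = 8uv² - 8uv + 3v² + v.
  leading term uv²: subtract (8v)·f_1 from 8uv² - 8uv + 3v² + v → -8uv - 64v³ + 67v² + v
  leading term uv: subtract (-8)·f_1 from -8uv - 64v³ + 67v² + v → -64v³ + 131v² - 63v
  leading term v³: no divisor's leading term divides it; move -64v³ to the remainder.
  leading term v²: no divisor's leading term divides it; move 131v² to the remainder.
  leading term v: no divisor's leading term divides it; move -63v to the remainder.
  remainder -64v³ + 131v² - 63v ≠ 0; add g_3 = -64v³ + 131v² - 63v to the basis.

The other S-polynomials (S(f_1,g_3), S(f_2,g_3)) all reduce to 0 modulo the current basis, so we have a Gröbner basis.
Inter-reduce: drop elements whose leading term is divisible by another's, tail-reduce, and make monic.
Reduced Gröbner basis: {u² - 3v - 1, uv + 8v² - 8v, v³ - 131/64v² + 63/64v}.

Buchberger on the second generating set:
h_1 = -8u² + 4uv + 32v² - 8v + 8, LT = u².
h_2 = u² - 3v - 1, LT = u².

S(h_1,h_2): lcm = u². S = -½uv - 4v² + 4v.
  leading term uv: no divisor's leading term divides it; move -½uv to the remainder.
  leading term v²: no divisor's leading term divides it; move -4v² to the remainder.
  leading term v: no divisor's leading term divides it; move 4v to the remainder.
  remainder -½uv - 4v² + 4v ≠ 0; add k_3 = -½uv - 4v² + 4v to the basis.

S(h_1,k_3): lcm = u²v. S = -17/2uv² + 8uv - 4v³ + v² - v.
  leading term uv²: subtract (17v)·k_3 from -17/2uv² + 8uv - 4v³ + v² - v → 8uv + 64v³ - 67v² - v
  leading term uv: subtract (-16)·k_3 from 8uv + 64v³ - 67v² - v → 64v³ - 131v² + 63v
  leading term v³: no divisor's leading term divides it; move 64v³ to the remainder.
  leading term v²: no divisor's leading term divides it; move -131v² to the remainder.
  leading term v: no divisor's leading term divides it; move 63v to the remainder.
  remainder 64v³ - 131v² + 63v ≠ 0; add k_4 = 64v³ - 131v² + 63v to the basis.

The other S-polynomials (S(h_2,k_3), S(h_1,k_4), S(h_2,k_4), S(k_3,k_4)) all reduce to 0 modulo the current basis, so we have a Gröbner basis.
Inter-reduce: drop elements whose leading term is divisible by another's, tail-reduce, and make monic.
Reduced Gröbner basis: {u² - 3v - 1, uv + 8v² - 8v, v³ - 131/64v² + 63/64v}.

These coincide, so the ideals are equal.

Yes, the ideals are equal.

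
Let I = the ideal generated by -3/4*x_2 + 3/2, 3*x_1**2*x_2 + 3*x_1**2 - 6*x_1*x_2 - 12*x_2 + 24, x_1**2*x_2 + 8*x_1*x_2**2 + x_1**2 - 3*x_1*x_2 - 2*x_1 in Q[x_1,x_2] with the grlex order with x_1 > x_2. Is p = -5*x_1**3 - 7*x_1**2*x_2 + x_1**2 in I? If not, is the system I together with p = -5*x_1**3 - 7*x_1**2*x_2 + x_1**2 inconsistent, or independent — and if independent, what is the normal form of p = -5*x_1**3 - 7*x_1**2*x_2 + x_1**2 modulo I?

First compute the reduced Gröbner basis of I by Buchberger's algorithm.
f_1 = -3/4*x_2 + 3/2, LT = x_2.
f_2 = 3*x_1**2*x_2 + 3*x_1**2 - 6*x_1*x_2 - 12*x_2 + 24, LT = x_1**2*x_2.
f_3 = x_1**2*x_2 + 8*x_1*x_2**2 + x_1**2 - 3*x_1*x_2 - 2*x_1, LT = x_1**2*x_2.

S(f_1,f_2): lcm = x_1**2*x_2. S = -3*x_1**2 + 2*x_1*x_2 + 4*x_2 - 8.
  leading term x_1**2: no divisor's leading term divides it; move -3*x_1**2 to the remainder.
  leading term x_1*x_2: subtract (-8/3*x_1)·f_1 from 2*x_1*x_2 + 4*x_2 - 8 → 4*x_1 + 4*x_2 - 8
  leading term x_1: no divisor's leading term divides it; move 4*x_1 to the remainder.
  leading term x_2: subtract (-16/3)·f_1 from 4*x_2 - 8 → 0
  remainder -3*x_1**2 + 4*x_1 ≠ 0; add h_4 = -3*x_1**2 + 4*x_1 to the basis.

S(f_1,f_3): lcm = x_1**2*x_2. S = -8*x_1*x_2**2 - 3*x_1**2 + 3*x_1*x_2 + 2*x_1.
  leading term x_1*x_2**2: subtract (32/3*x_1*x_2)·f_1 from -8*x_1*x_2**2 - 3*x_1**2 + 3*x_1*x_2 + 2*x_1 → -3*x_1**2 - 13*x_1*x_2 + 2*x_1
  leading term x_1**2: subtract (1)·h_4 from -3*x_1**2 - 13*x_1*x_2 + 2*x_1 → -13*x_1*x_2 - 2*x_1
  leading term x_1*x_2: subtract (52/3*x_1)·f_1 from -13*x_1*x_2 - 2*x_1 → -28*x_1
  leading term x_1: no divisor's leading term divides it; move -28*x_1 to the remainder.
  remainder -28*x_1 ≠ 0; add h_5 = -28*x_1 to the basis.

The other S-polynomials (S(f_2,f_3), S(f_1,h_4), S(f_2,h_4), S(f_3,h_4), S(f_1,h_5), S(f_2,h_5), S(f_3,h_5), S(h_4,h_5)) all reduce to 0 modulo the current basis, so we have a Gröbner basis.
Inter-reduce: drop elements whose leading term is divisible by another's, tail-reduce, and make monic.
Reduced Gröbner basis: {x_1, x_2 - 2}.
Label its elements g_1 = x_1, g_2 = x_2 - 2.

Reduce p = -5*x_1**3 - 7*x_1**2*x_2 + x_1**2 modulo G:
  leading term x_1**3: subtract (-5*x_1**2)·g_1 from -5*x_1**3 - 7*x_1**2*x_2 + x_1**2 → -7*x_1**2*x_2 + x_1**2
  leading term x_1**2*x_2: subtract (-7*x_1*x_2)·g_1 from -7*x_1**2*x_2 + x_1**2 → x_1**2
  leading term x_1**2: subtract (x_1)·g_1 from x_1**2 → 0
  normal form = 0.
Since the normal form is 0, p ∈ I.

-5*x_1**3 - 7*x_1**2*x_2 + x_1**2 lies in I (it reduces to 0).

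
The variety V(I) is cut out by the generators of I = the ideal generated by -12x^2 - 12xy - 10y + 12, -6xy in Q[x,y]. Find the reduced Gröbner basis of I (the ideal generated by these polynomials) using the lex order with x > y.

G = {x^2 + 5/6y - 1, xy, y^2 - 6/5y}

f_1 = -12x^2 - 12xy - 10y + 12, LT = x^2.
f_2 = -6xy, LT = xy.

S(f_1,f_2): lcm = x^2y. S = xy^2 + 5/6y^2 - y.
  leading term xy^2: subtract (-1/6y)·f_2 from xy^2 + 5/6y^2 - y → 5/6y^2 - y
  leading term y^2: no divisor's leading term divides it; move 5/6y^2 to the remainder.
  leading term y: no divisor's leading term divides it; move -y to the remainder.
  remainder 5/6y^2 - y ≠ 0; add g_3 = 5/6y^2 - y to the basis.

S(f_1,g_3): leading monomials are coprime, so the S-polynomial reduces to 0 (Buchberger's first criterion).
S(f_2,g_3): lcm = xy^2. S = 6/5xy.
  leading term xy: subtract (-1/5)·f_2 from 6/5xy → 0
  remainder 0.

Every S-polynomial of the final basis reduces to 0, so we have a Gröbner basis.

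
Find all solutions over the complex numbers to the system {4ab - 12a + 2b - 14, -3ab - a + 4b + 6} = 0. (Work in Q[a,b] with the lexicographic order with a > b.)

{(-1, -1), (17/10, 43/11)}

Compute a lex Gröbner basis by Buchberger's algorithm.
f_1 = 4ab - 12a + 2b - 14, LT = ab.
f_2 = -3ab - a + 4b + 6, LT = ab.

S(f_1,f_2): lcm = ab. S = -10/3a + 11/6b - 3/2.
  leading term a: no divisor's leading term divides it; move -10/3a to the remainder.
  leading term b: no divisor's leading term divides it; move 11/6b to the remainder.
  leading term 1: no divisor's leading term divides it; move -3/2 to the remainder.
  remainder -10/3a + 11/6b - 3/2 ≠ 0; add h_3 = -10/3a + 11/6b - 3/2 to the basis.

S(f_1,h_3): lcm = ab. S = -3a + 11/20b^2 + 1/20b - 7/2.
  leading term a: subtract (9/10)·h_3 from -3a + 11/20b^2 + 1/20b - 7/2 → 11/20b^2 - 8/5b - 43/20
  leading term b^2: no divisor's leading term divides it; move 11/20b^2 to the remainder.
  leading term b: no divisor's leading term divides it; move -8/5b to the remainder.
  leading term 1: no divisor's leading term divides it; move -43/20 to the remainder.
  remainder 11/20b^2 - 8/5b - 43/20 ≠ 0; add h_4 = 11/20b^2 - 8/5b - 43/20 to the basis.

S(f_2,h_3): lcm = ab. S = 1/3a + 11/20b^2 - 107/60b - 2.
  leading term a: subtract (-1/10)·h_3 from 1/3a + 11/20b^2 - 107/60b - 2 → 11/20b^2 - 8/5b - 43/20
  leading term b^2: subtract (1)·h_4 from 11/20b^2 - 8/5b - 43/20 → 0
  remainder 0.

S(f_1,h_4): lcm = ab^2. S = -1/11ab + 43/11a + 1/2b^2 - 7/2b.
  leading term ab: subtract (-1/44)·f_1 from -1/11ab + 43/11a + 1/2b^2 - 7/2b → 40/11a + 1/2b^2 - 38/11b - 7/22
  leading term a: subtract (-12/11)·h_3 from 40/11a + 1/2b^2 - 38/11b - 7/22 → 1/2b^2 - 16/11b - 43/22
  leading term b^2: subtract (10/11)·h_4 from 1/2b^2 - 16/11b - 43/22 → 0
  remainder 0.

S(f_2,h_4): lcm = ab^2. S = 107/33ab + 43/11a - 4/3b^2 - 2b.
  leading term ab: subtract (107/132)·f_1 from 107/33ab + 43/11a - 4/3b^2 - 2b → 150/11a - 4/3b^2 - 239/66b + 749/66
  leading term a: subtract (-45/11)·h_3 from 150/11a - 4/3b^2 - 239/66b + 749/66 → -4/3b^2 + 128/33b + 172/33
  leading term b^2: subtract (-80/33)·h_4 from -4/3b^2 + 128/33b + 172/33 → 0
  remainder 0.

S(h_3,h_4): leading monomials are coprime, so the S-polynomial reduces to 0 (Buchberger's first criterion).
Every S-polynomial of the final basis reduces to 0, so we have a Gröbner basis.
Inter-reduce: drop elements whose leading term is divisible by another's, tail-reduce, and make monic.
Reduced Gröbner basis: {a - 11/20b + 9/20, b^2 - 32/11b - 43/11}.

A lex Gröbner basis eliminates variables successively. Here b^2 - 32/11b - 43/11 depends only on b, with roots {-1, 43/11}; lifting each root through the earlier basis elements recovers the full solutions.
  b = -1: the earlier basis element becomes a + 1 = 0, giving a = -1 — point (-1, -1).
  b = 43/11: the earlier basis element becomes a - 17/10 = 0, giving a = 17/10 — point (17/10, 43/11).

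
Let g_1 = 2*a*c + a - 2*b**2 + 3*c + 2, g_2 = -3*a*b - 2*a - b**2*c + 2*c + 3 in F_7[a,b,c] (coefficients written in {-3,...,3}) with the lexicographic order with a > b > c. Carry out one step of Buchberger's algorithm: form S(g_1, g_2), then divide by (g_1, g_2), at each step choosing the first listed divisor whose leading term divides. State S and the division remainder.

lcm(LM(g_1), LM(g_2)) = a*b*c.
S = (lcm/LT(g_1))·g_1 − (lcm/LT(g_2))·g_2 = -3*a*b - 3*a*c - b**3 + 2*b**2*c**2 - 2*b*c + b + 3*c**2 + c.
Reduce S modulo (g_1, g_2) in that order:
  leading term a*b: subtract (1)·g_2 from -3*a*b - 3*a*c - b**3 + 2*b**2*c**2 - 2*b*c + b + 3*c**2 + c → -3*a*c + 2*a - b**3 + 2*b**2*c**2 + b**2*c - 2*b*c + b + 3*c**2 - c - 3
  leading term a*c: subtract (2)·g_1 from -3*a*c + 2*a - b**3 + 2*b**2*c**2 + b**2*c - 2*b*c + b + 3*c**2 - c - 3 → -b**3 + 2*b**2*c**2 + b**2*c - 3*b**2 - 2*b*c + b + 3*c**2
  leading term b**3: no divisor's leading term divides it; move -b**3 to the remainder.
  leading term b**2*c**2: no divisor's leading term divides it; move 2*b**2*c**2 to the remainder.
  leading term b**2*c: no divisor's leading term divides it; move b**2*c to the remainder.
  leading term b**2: no divisor's leading term divides it; move -3*b**2 to the remainder.
  leading term b*c: no divisor's leading term divides it; move -2*b*c to the remainder.
  leading term b: no divisor's leading term divides it; move b to the remainder.
  leading term c**2: no divisor's leading term divides it; move 3*c**2 to the remainder.
The remainder -b**3 + 2*b**2*c**2 + b**2*c - 3*b**2 - 2*b*c + b + 3*c**2 is nonzero, so it would be added as the next basis element.

S(g_1, g_2) = -3*a*b - 3*a*c - b**3 + 2*b**2*c**2 - 2*b*c + b + 3*c**2 + c; remainder on division = -b**3 + 2*b**2*c**2 + b**2*c - 3*b**2 - 2*b*c + b + 3*c**2.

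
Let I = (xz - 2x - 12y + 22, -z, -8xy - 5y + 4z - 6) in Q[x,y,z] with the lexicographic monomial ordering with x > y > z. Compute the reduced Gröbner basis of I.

f_1 = xz - 2x - 12y + 22, LT = xz.
f_2 = -z, LT = z.
f_3 = -8xy - 5y + 4z - 6, LT = xy.

S(f_1,f_2): lcm = xz. S = -2x - 12y + 22.
  reduce S modulo (f_1, f_2, f_3):
  remainder -2x - 12y + 22 ≠ 0; add g_4 = -2x - 12y + 22 to the basis.

S(f_1,f_3): lcm = xyz. S = -2xy - 12y^2 - 5/8yz + 22y + 1/2z^2 - 3/4z.
  reduce S modulo (f_1, f_2, f_3, g_4):
  remainder -12y^2 + 93/4y + 3/2 ≠ 0; add g_5 = -12y^2 + 93/4y + 3/2 to the basis.

The other S-polynomials (S(f_2,f_3), S(f_1,g_4), S(f_2,g_4), S(f_3,g_4), S(f_1,g_5), S(f_2,g_5), S(f_3,g_5), S(g_4,g_5)) all reduce to 0 modulo the current basis, so we have a Gröbner basis.
Inter-reduce: drop elements whose leading term is divisible by another's, tail-reduce, and make monic.

G = {x + 6y - 11, y^2 - 31/16y - 1/8, z}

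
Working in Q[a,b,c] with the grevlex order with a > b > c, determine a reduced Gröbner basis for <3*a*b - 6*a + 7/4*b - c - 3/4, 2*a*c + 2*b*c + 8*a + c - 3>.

f_1 = 3*a*b - 6*a + 7/4*b - c - 3/4, LT = a*b.
f_2 = 2*a*c + 2*b*c + 8*a + c - 3, LT = a*c.

S(f_1,f_2): lcm = a*b*c. S = -b**2*c - 4*a*b - 2*a*c + 1/12*b*c - 1/3*c**2 + 3/2*b - 1/4*c.
  leading term b**2*c: no divisor's leading term divides it; move -b**2*c to the remainder.
  leading term a*b: subtract (-4/3)·f_1 from -4*a*b - 2*a*c + 1/12*b*c - 1/3*c**2 + 3/2*b - 1/4*c → -2*a*c + 1/12*b*c - 1/3*c**2 - 8*a + 23/6*b - 19/12*c - 1
  leading term a*c: subtract (-1)·f_2 from -2*a*c + 1/12*b*c - 1/3*c**2 - 8*a + 23/6*b - 19/12*c - 1 → 25/12*b*c - 1/3*c**2 + 23/6*b - 7/12*c - 4
  leading term b*c: no divisor's leading term divides it; move 25/12*b*c to the remainder.
  leading term c**2: no divisor's leading term divides it; move -1/3*c**2 to the remainder.
  leading term b: no divisor's leading term divides it; move 23/6*b to the remainder.
  leading term c: no divisor's leading term divides it; move -7/12*c to the remainder.
  leading term 1: no divisor's leading term divides it; move -4 to the remainder.
  remainder -b**2*c + 25/12*b*c - 1/3*c**2 + 23/6*b - 7/12*c - 4 ≠ 0; add g_3 = -b**2*c + 25/12*b*c - 1/3*c**2 + 23/6*b - 7/12*c - 4 to the basis.

The other S-polynomials (S(f_1,g_3), S(f_2,g_3)) all reduce to 0 modulo the current basis, so we have a Gröbner basis.

G = {b**2*c - 25/12*b*c + 1/3*c**2 - 23/6*b + 7/12*c + 4, a*b - 2*a + 7/12*b - 1/3*c - 1/4, a*c + b*c + 4*a + 1/2*c - 3/2}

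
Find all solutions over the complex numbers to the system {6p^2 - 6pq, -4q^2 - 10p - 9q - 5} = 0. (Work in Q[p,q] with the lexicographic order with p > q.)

Compute a lex Gröbner basis by Buchberger's algorithm.
f_1 = 6p^2 - 6pq, LT = p^2.
f_2 = -10p - 4q^2 - 9q - 5, LT = p.

S(f_1,f_2): lcm = p^2. S = -2/5pq^2 - 19/10pq - 1/2p.
  leading term pq^2: subtract (1/25q^2)·f_2 from -2/5pq^2 - 19/10pq - 1/2p → -19/10pq - 1/2p + 4/25q^4 + 9/25q^3 + 1/5q^2
  leading term pq: subtract (19/100q)·f_2 from -19/10pq - 1/2p + 4/25q^4 + 9/25q^3 + 1/5q^2 → -1/2p + 4/25q^4 + 28/25q^3 + 191/100q^2 + 19/20q
  leading term p: subtract (1/20)·f_2 from -1/2p + 4/25q^4 + 28/25q^3 + 191/100q^2 + 19/20q → 4/25q^4 + 28/25q^3 + 211/100q^2 + 7/5q + 1/4
  leading term q^4: no divisor's leading term divides it; move 4/25q^4 to the remainder.
  leading term q^3: no divisor's leading term divides it; move 28/25q^3 to the remainder.
  leading term q^2: no divisor's leading term divides it; move 211/100q^2 to the remainder.
  leading term q: no divisor's leading term divides it; move 7/5q to the remainder.
  leading term 1: no divisor's leading term divides it; move 1/4 to the remainder.
  remainder 4/25q^4 + 28/25q^3 + 211/100q^2 + 7/5q + 1/4 ≠ 0; add h_3 = 4/25q^4 + 28/25q^3 + 211/100q^2 + 7/5q + 1/4 to the basis.

S(f_1,h_3): leading monomials are coprime, so the S-polynomial reduces to 0 (Buchberger's first criterion).
S(f_2,h_3): leading monomials are coprime, so the S-polynomial reduces to 0 (Buchberger's first criterion).
Every S-polynomial of the final basis reduces to 0, so we have a Gröbner basis.
Inter-reduce: drop elements whose leading term is divisible by another's, tail-reduce, and make monic.
Reduced Gröbner basis: {p + 2/5q^2 + 9/10q + 1/2, q^4 + 7q^3 + 211/16q^2 + 35/4q + 25/16}.

From the last basis element, q^4 + 7q^3 + 211/16q^2 + 35/4q + 25/16 = 0, so q takes values in {-5/4, -1, -19/8 - sqrt(281)/8, -19/8 + sqrt(281)/8}. Each choice, substituted upward through the basis, yields the corresponding point(s) of the solution set.
  q = -5/4: the earlier basis element becomes p = 0, giving p = 0 — point (0, -5/4).
  q = -1: the earlier basis element becomes p = 0, giving p = 0 — point (0, -1).
  q = -19/8 - sqrt(281)/8: the earlier basis element becomes p + sqrt(281)/8 + 19/8 = 0, giving p = -19/8 - sqrt(281)/8 — point (-19/8 - sqrt(281)/8, -19/8 - sqrt(281)/8).
  q = -19/8 + sqrt(281)/8: the earlier basis element becomes p - sqrt(281)/8 + 19/8 = 0, giving p = -19/8 + sqrt(281)/8 — point (-19/8 + sqrt(281)/8, -19/8 + sqrt(281)/8).

{(0, -5/4), (0, -1), (-19/8 - sqrt(281)/8, -19/8 - sqrt(281)/8), (-19/8 + sqrt(281)/8, -19/8 + sqrt(281)/8)}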